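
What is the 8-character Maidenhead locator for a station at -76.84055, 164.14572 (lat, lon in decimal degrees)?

RB23bd78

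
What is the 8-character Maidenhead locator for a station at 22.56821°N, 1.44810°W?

IL92gn66

Add 180° to longitude and 90° to latitude: 178.55190, 112.56821.
Field: lon ⌊178.55190/20⌋ = 8 → I; lat ⌊112.56821/10⌋ = 11 → L.
Square: lon ⌊18.55190/2⌋ = 9; lat ⌊2.56821/1⌋ = 2.
Subsquare: lon ⌊0.55190/0.0833333⌋ = 6 → g; lat ⌊0.56821/0.0416667⌋ = 13 → n.
Extended square: lon ⌊0.05190/0.00833333⌋ = 6; lat ⌊0.02654/0.00416667⌋ = 6.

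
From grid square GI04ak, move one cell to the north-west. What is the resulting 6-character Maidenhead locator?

Longitude subsquare a = 0; −1 → -1, wraps to 23 = x, carry into square.
Longitude square 0; −1 → -1, wraps to 9, carry into field.
Longitude field G = 6; −1 → 5 = F.
Latitude subsquare k = 10; +1 → 11 = l.

FI94xl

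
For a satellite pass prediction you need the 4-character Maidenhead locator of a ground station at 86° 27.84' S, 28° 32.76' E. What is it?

KA43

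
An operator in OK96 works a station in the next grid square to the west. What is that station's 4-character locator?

OK86

Longitude square 9; −1 → 8.
The latitude characters are unchanged.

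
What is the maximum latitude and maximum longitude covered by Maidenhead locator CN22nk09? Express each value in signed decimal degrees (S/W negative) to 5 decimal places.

42.45833, -134.90833

Field C=2, N=13: +2·20° lon, +13·10° lat → SW at lon -140°, lat 40°.
Square 2, 2: +2·2° lon, +2·1° lat → SW at lon -136°, lat 42°.
Subsquare n=13, k=10: +13·0.0833333° lon, +10·0.0416667° lat → SW at lon -134.917°, lat 42.4167°.
Extended square 0, 9: +0·0.00833333° lon, +9·0.00416667° lat → SW at lon -134.917°, lat 42.4542°.
Cell spans 0.00833333° lon × 0.00416667° lat. NE corner is SW corner plus one full cell.
latitude 42.45833, longitude -134.90833.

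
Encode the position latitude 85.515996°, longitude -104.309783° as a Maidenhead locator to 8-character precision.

Offset from 180°W / 90°S: lon 75.69022°, lat 175.51600°.
Field: lon ⌊75.69022/20⌋ = 3 → D; lat ⌊175.51600/10⌋ = 17 → R.
Square: lon ⌊15.69022/2⌋ = 7; lat ⌊5.51600/1⌋ = 5.
Subsquare: lon ⌊1.69022/0.0833333⌋ = 20 → u; lat ⌊0.51600/0.0416667⌋ = 12 → m.
Extended square: lon ⌊0.02355/0.00833333⌋ = 2; lat ⌊0.01600/0.00416667⌋ = 3.

DR75um23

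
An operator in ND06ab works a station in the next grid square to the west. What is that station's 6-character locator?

MD96xb

Longitude subsquare a = 0; −1 → -1, wraps to 23 = x, carry into square.
Longitude square 0; −1 → -1, wraps to 9, carry into field.
Longitude field N = 13; −1 → 12 = M.
The latitude characters are unchanged.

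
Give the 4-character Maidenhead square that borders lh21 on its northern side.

Latitude square 1; +1 → 2.
The longitude characters are unchanged.

LH22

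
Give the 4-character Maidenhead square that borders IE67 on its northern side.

IE68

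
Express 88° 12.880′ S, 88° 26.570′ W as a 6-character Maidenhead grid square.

EA51ss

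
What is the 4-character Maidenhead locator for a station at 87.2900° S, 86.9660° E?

NA32

Shift to the Maidenhead origin (180°W, 90°S): lon 266.97, lat 2.71.
Field: lon ⌊266.97/20⌋ = 13 → N; lat ⌊2.71/10⌋ = 0 → A.
Square: lon ⌊6.97/2⌋ = 3; lat ⌊2.71/1⌋ = 2.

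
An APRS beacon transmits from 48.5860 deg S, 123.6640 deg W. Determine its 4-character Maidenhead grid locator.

Shift to the Maidenhead origin (180°W, 90°S): lon 56.34, lat 41.41.
Field: lon ⌊56.34/20⌋ = 2 → C; lat ⌊41.41/10⌋ = 4 → E.
Square: lon ⌊16.34/2⌋ = 8; lat ⌊1.41/1⌋ = 1.

CE81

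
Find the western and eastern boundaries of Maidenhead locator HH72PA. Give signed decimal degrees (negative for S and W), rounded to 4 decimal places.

-24.7500, -24.6667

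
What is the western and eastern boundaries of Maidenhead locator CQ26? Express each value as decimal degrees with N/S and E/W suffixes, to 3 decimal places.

136.000° W, 134.000° W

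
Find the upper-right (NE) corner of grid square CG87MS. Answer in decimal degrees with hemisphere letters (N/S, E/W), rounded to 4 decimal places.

Field C=2, G=6: +2·20° lon, +6·10° lat → SW at lon -140°, lat -30°.
Square 8, 7: +8·2° lon, +7·1° lat → SW at lon -124°, lat -23°.
Subsquare m=12, s=18: +12·0.0833333° lon, +18·0.0416667° lat → SW at lon -123°, lat -22.25°.
Cell spans 0.0833333° lon × 0.0416667° lat. NE corner is SW corner plus one full cell.
latitude 22.2083° S, longitude 122.9167° W.

22.2083° S, 122.9167° W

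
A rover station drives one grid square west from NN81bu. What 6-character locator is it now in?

NN81au

Longitude subsquare b = 1; −1 → 0 = a.
The latitude characters are unchanged.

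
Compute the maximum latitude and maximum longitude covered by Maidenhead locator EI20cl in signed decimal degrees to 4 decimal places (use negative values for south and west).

-9.5000, -95.7500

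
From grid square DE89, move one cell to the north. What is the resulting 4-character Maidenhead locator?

Latitude square 9; +1 → 10, wraps to 0, carry into field.
Latitude field E = 4; +1 → 5 = F.
The longitude characters are unchanged.

DF80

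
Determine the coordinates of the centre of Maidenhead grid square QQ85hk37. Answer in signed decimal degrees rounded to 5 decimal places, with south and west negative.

75.44792, 156.61250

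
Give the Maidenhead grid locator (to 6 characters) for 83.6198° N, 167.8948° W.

Offset from 180°W / 90°S: lon 12.1052°, lat 173.6198°.
Field (20°×10°, letters A–R): 12.1052/20 → 0 → A, 173.6198/10 → 17 → R; chars AR.
Square (2°×1°, digits 0–9): 12.1052/2 → 6, 3.6198/1 → 3; chars 63.
Subsquare (5′×2.5′, letters a–x): 0.1052/0.0833333 → 1 → b, 0.6198/0.0416667 → 14 → o; chars bo.

AR63bo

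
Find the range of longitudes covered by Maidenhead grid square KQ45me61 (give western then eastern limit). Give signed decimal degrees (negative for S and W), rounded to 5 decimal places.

Field K=10, Q=16: +10·20° lon, +16·10° lat → SW at lon 20°, lat 70°.
Square 4, 5: +4·2° lon, +5·1° lat → SW at lon 28°, lat 75°.
Subsquare m=12, e=4: +12·0.0833333° lon, +4·0.0416667° lat → SW at lon 29°, lat 75.1667°.
Extended square 6, 1: +6·0.00833333° lon, +1·0.00416667° lat → SW at lon 29.05°, lat 75.1708°.
Cell spans 0.00833333° lon × 0.00416667° lat.
west 29.05000, east 29.05833.

29.05000, 29.05833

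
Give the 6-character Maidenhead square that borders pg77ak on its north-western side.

PG67xl

Longitude subsquare a = 0; −1 → -1, wraps to 23 = x, carry into square.
Longitude square 7; −1 → 6.
Latitude subsquare k = 10; +1 → 11 = l.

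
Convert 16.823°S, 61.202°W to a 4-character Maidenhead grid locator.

Add 180° to longitude and 90° to latitude: 118.80, 73.18.
Field (20°×10°, letters A–R): lon ⌊118.80/20⌋ = 5 → F; lat ⌊73.18/10⌋ = 7 → H.
Square (2°×1°, digits 0–9): lon ⌊18.80/2⌋ = 9; lat ⌊3.18/1⌋ = 3.

FH93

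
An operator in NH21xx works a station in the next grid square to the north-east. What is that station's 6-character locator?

NH32aa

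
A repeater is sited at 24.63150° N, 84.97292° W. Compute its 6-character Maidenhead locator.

Shift to the Maidenhead origin (180°W, 90°S): lon 95.0271, lat 114.6315.
Field: 95.0271/20 → 4 → E, 114.6315/10 → 11 → L; chars EL.
Square: 15.0271/2 → 7, 4.6315/1 → 4; chars 74.
Subsquare: 1.0271/0.0833333 → 12 → m, 0.6315/0.0416667 → 15 → p; chars mp.

EL74mp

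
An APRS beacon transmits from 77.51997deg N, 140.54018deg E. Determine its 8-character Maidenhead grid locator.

Add 180° to longitude and 90° to latitude: 320.54018, 167.51997.
Field (20°×10°, letters A–R): 320.54018/20 → 16 → Q, 167.51997/10 → 16 → Q; chars QQ.
Square (2°×1°, digits 0–9): 0.54018/2 → 0, 7.51997/1 → 7; chars 07.
Subsquare (5′×2.5′, letters a–x): 0.54018/0.0833333 → 6 → g, 0.51997/0.0416667 → 12 → m; chars gm.
Extended square (30″×15″, digits 0–9): 0.04018/0.00833333 → 4, 0.01997/0.00416667 → 4; chars 44.

QQ07gm44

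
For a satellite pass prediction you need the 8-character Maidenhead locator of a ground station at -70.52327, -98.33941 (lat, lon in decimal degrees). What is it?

Offset from 180°W / 90°S: lon 81.66059°, lat 19.47673°.
Field (20°×10°, letters A–R): lon ⌊81.66059/20⌋ = 4 → E; lat ⌊19.47673/10⌋ = 1 → B.
Square (2°×1°, digits 0–9): lon ⌊1.66059/2⌋ = 0; lat ⌊9.47673/1⌋ = 9.
Subsquare (5′×2.5′, letters a–x): lon ⌊1.66059/0.0833333⌋ = 19 → t; lat ⌊0.47673/0.0416667⌋ = 11 → l.
Extended square (30″×15″, digits 0–9): lon ⌊0.07726/0.00833333⌋ = 9; lat ⌊0.01840/0.00416667⌋ = 4.

EB09tl94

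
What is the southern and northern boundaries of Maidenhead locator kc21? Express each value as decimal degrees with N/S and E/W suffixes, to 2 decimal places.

69.00° S, 68.00° S

Field K=10, C=2: +10·20° lon, +2·10° lat → SW at lon 20°, lat -70°.
Square 2, 1: +2·2° lon, +1·1° lat → SW at lon 24°, lat -69°.
Cell spans 2° lon × 1° lat.
south 69.00° S, north 68.00° S.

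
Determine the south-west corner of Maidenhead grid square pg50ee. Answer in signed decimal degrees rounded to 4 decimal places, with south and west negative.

Field P=15, G=6: +15·20° lon, +6·10° lat → SW at lon 120°, lat -30°.
Square 5, 0: +5·2° lon, +0·1° lat → SW at lon 130°, lat -30°.
Subsquare e=4, e=4: +4·0.0833333° lon, +4·0.0416667° lat → SW at lon 130.333°, lat -29.8333°.
latitude -29.8333, longitude 130.3333.

-29.8333, 130.3333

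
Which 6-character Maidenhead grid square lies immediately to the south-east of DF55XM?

Longitude subsquare x = 23; +1 → 24, wraps to 0 = a, carry into square.
Longitude square 5; +1 → 6.
Latitude subsquare m = 12; −1 → 11 = l.

DF65al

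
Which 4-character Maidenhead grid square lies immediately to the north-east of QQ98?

RQ09

Longitude square 9; +1 → 10, wraps to 0, carry into field.
Longitude field Q = 16; +1 → 17 = R.
Latitude square 8; +1 → 9.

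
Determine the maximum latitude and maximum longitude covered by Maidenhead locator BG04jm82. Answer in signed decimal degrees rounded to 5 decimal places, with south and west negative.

-25.48750, -159.17500

Field B=1, G=6: +1·20° lon, +6·10° lat → SW at lon -160°, lat -30°.
Square 0, 4: +0·2° lon, +4·1° lat → SW at lon -160°, lat -26°.
Subsquare j=9, m=12: +9·0.0833333° lon, +12·0.0416667° lat → SW at lon -159.25°, lat -25.5°.
Extended square 8, 2: +8·0.00833333° lon, +2·0.00416667° lat → SW at lon -159.183°, lat -25.4917°.
Cell spans 0.00833333° lon × 0.00416667° lat. NE corner is SW corner plus one full cell.
latitude -25.48750, longitude -159.17500.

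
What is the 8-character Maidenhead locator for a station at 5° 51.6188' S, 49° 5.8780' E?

LI44nd13

Offset from 180°W / 90°S: lon 229.09797°, lat 84.13969°.
Field: lon ⌊229.09797/20⌋ = 11 → L; lat ⌊84.13969/10⌋ = 8 → I.
Square: lon ⌊9.09797/2⌋ = 4; lat ⌊4.13969/1⌋ = 4.
Subsquare: lon ⌊1.09797/0.0833333⌋ = 13 → n; lat ⌊0.13969/0.0416667⌋ = 3 → d.
Extended square: lon ⌊0.01463/0.00833333⌋ = 1; lat ⌊0.01469/0.00416667⌋ = 3.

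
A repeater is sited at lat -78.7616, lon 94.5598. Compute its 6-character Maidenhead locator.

NB71gf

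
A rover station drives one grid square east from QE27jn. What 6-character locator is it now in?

Longitude subsquare j = 9; +1 → 10 = k.
The latitude characters are unchanged.

QE27kn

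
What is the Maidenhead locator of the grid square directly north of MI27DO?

MI27dp

Latitude subsquare o = 14; +1 → 15 = p.
The longitude characters are unchanged.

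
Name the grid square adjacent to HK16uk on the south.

HK16uj

Latitude subsquare k = 10; −1 → 9 = j.
The longitude characters are unchanged.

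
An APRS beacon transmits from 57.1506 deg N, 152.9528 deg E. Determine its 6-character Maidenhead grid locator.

Offset from 180°W / 90°S: lon 332.9528°, lat 147.1506°.
Field (20°×10°, letters A–R): 332.9528/20 → 16 → Q, 147.1506/10 → 14 → O; chars QO.
Square (2°×1°, digits 0–9): 12.9528/2 → 6, 7.1506/1 → 7; chars 67.
Subsquare (5′×2.5′, letters a–x): 0.9528/0.0833333 → 11 → l, 0.1506/0.0416667 → 3 → d; chars ld.

QO67ld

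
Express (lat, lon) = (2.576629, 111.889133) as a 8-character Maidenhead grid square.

OJ52wn68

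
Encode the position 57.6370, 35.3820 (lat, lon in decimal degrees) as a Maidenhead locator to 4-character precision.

Add 180° to longitude and 90° to latitude: 215.38, 147.64.
Field: 215.38/20 → 10 → K, 147.64/10 → 14 → O; chars KO.
Square: 15.38/2 → 7, 7.64/1 → 7; chars 77.

KO77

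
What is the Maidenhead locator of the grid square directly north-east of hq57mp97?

HQ57np08

Longitude extended square 9; +1 → 10, wraps to 0, carry into subsquare.
Longitude subsquare m = 12; +1 → 13 = n.
Latitude extended square 7; +1 → 8.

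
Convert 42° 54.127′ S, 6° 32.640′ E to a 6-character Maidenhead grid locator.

JE37gc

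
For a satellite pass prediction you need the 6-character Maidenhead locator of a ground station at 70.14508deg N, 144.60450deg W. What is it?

BQ70qd

Add 180° to longitude and 90° to latitude: 35.3955, 160.1451.
Field: lon ⌊35.3955/20⌋ = 1 → B; lat ⌊160.1451/10⌋ = 16 → Q.
Square: lon ⌊15.3955/2⌋ = 7; lat ⌊0.1451/1⌋ = 0.
Subsquare: lon ⌊1.3955/0.0833333⌋ = 16 → q; lat ⌊0.1451/0.0416667⌋ = 3 → d.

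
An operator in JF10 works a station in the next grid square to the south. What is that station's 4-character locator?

Latitude square 0; −1 → -1, wraps to 9, carry into field.
Latitude field F = 5; −1 → 4 = E.
The longitude characters are unchanged.

JE19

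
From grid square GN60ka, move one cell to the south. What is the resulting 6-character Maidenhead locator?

Latitude subsquare a = 0; −1 → -1, wraps to 23 = x, carry into square.
Latitude square 0; −1 → -1, wraps to 9, carry into field.
Latitude field N = 13; −1 → 12 = M.
The longitude characters are unchanged.

GM69kx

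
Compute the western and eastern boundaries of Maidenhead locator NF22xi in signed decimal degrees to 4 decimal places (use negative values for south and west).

85.9167, 86.0000

Field N=13, F=5: +13·20° lon, +5·10° lat → SW at lon 80°, lat -40°.
Square 2, 2: +2·2° lon, +2·1° lat → SW at lon 84°, lat -38°.
Subsquare x=23, i=8: +23·0.0833333° lon, +8·0.0416667° lat → SW at lon 85.9167°, lat -37.6667°.
Cell spans 0.0833333° lon × 0.0416667° lat.
west 85.9167, east 86.0000.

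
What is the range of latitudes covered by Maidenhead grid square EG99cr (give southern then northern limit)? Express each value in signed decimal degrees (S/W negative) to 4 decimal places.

-20.2917, -20.2500

Field E=4, G=6: +4·20° lon, +6·10° lat → SW at lon -100°, lat -30°.
Square 9, 9: +9·2° lon, +9·1° lat → SW at lon -82°, lat -21°.
Subsquare c=2, r=17: +2·0.0833333° lon, +17·0.0416667° lat → SW at lon -81.8333°, lat -20.2917°.
Cell spans 0.0833333° lon × 0.0416667° lat.
south -20.2917, north -20.2500.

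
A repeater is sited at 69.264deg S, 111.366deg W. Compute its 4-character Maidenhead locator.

DC40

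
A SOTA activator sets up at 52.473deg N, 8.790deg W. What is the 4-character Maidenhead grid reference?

IO52

Add 180° to longitude and 90° to latitude: 171.21, 142.47.
Field: lon ⌊171.21/20⌋ = 8 → I; lat ⌊142.47/10⌋ = 14 → O.
Square: lon ⌊11.21/2⌋ = 5; lat ⌊2.47/1⌋ = 2.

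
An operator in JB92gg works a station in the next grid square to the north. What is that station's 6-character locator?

Latitude subsquare g = 6; +1 → 7 = h.
The longitude characters are unchanged.

JB92gh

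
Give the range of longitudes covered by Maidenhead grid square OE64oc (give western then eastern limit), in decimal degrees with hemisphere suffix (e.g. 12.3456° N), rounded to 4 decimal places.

113.1667° E, 113.2500° E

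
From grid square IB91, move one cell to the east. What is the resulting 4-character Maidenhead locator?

JB01

Longitude square 9; +1 → 10, wraps to 0, carry into field.
Longitude field I = 8; +1 → 9 = J.
The latitude characters are unchanged.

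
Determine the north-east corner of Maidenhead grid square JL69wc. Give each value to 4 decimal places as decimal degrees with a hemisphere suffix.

Field J=9, L=11: +9·20° lon, +11·10° lat → SW at lon 0°, lat 20°.
Square 6, 9: +6·2° lon, +9·1° lat → SW at lon 12°, lat 29°.
Subsquare w=22, c=2: +22·0.0833333° lon, +2·0.0416667° lat → SW at lon 13.8333°, lat 29.0833°.
Cell spans 0.0833333° lon × 0.0416667° lat. NE corner is SW corner plus one full cell.
latitude 29.1250° N, longitude 13.9167° E.

29.1250° N, 13.9167° E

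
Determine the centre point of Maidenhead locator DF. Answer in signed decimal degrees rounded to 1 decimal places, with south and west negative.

Field D=3, F=5: +3·20° lon, +5·10° lat → SW at lon -120°, lat -40°.
Cell spans 20° lon × 10° lat. Centre is SW corner plus half of each.
latitude -35.0, longitude -110.0.

-35.0, -110.0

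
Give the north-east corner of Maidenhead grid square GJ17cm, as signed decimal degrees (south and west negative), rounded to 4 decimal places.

Field G=6, J=9: +6·20° lon, +9·10° lat → SW at lon -60°, lat 0°.
Square 1, 7: +1·2° lon, +7·1° lat → SW at lon -58°, lat 7°.
Subsquare c=2, m=12: +2·0.0833333° lon, +12·0.0416667° lat → SW at lon -57.8333°, lat 7.5°.
Cell spans 0.0833333° lon × 0.0416667° lat. NE corner is SW corner plus one full cell.
latitude 7.5417, longitude -57.7500.

7.5417, -57.7500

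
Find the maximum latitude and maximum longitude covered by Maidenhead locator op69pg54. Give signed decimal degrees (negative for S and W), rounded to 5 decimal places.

69.27083, 113.30000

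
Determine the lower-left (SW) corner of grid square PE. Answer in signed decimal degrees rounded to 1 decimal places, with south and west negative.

-50.0, 120.0

Field P=15, E=4: +15·20° lon, +4·10° lat → SW at lon 120°, lat -50°.
latitude -50.0, longitude 120.0.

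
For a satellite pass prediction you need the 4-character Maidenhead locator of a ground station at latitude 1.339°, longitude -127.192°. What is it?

Shift to the Maidenhead origin (180°W, 90°S): lon 52.81, lat 91.34.
Field (20°×10°, letters A–R): 52.81/20 → 2 → C, 91.34/10 → 9 → J; chars CJ.
Square (2°×1°, digits 0–9): 12.81/2 → 6, 1.34/1 → 1; chars 61.

CJ61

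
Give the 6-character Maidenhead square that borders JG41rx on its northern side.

JG42ra

Latitude subsquare x = 23; +1 → 24, wraps to 0 = a, carry into square.
Latitude square 1; +1 → 2.
The longitude characters are unchanged.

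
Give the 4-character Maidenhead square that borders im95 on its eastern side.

Longitude square 9; +1 → 10, wraps to 0, carry into field.
Longitude field I = 8; +1 → 9 = J.
The latitude characters are unchanged.

JM05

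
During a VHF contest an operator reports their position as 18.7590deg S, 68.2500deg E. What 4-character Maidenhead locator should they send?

Offset from 180°W / 90°S: lon 248.25°, lat 71.24°.
Field: 248.25/20 → 12 → M, 71.24/10 → 7 → H; chars MH.
Square: 8.25/2 → 4, 1.24/1 → 1; chars 41.

MH41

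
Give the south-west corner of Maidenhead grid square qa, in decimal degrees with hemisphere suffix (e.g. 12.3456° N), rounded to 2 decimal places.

90.00° S, 140.00° E

Field Q=16, A=0: +16·20° lon, +0·10° lat → SW at lon 140°, lat -90°.
latitude 90.00° S, longitude 140.00° E.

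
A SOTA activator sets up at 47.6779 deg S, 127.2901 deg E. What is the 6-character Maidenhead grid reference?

PE32ph

Add 180° to longitude and 90° to latitude: 307.2901, 42.3221.
Field: 307.2901/20 → 15 → P, 42.3221/10 → 4 → E; chars PE.
Square: 7.2901/2 → 3, 2.3221/1 → 2; chars 32.
Subsquare: 1.2901/0.0833333 → 15 → p, 0.3221/0.0416667 → 7 → h; chars ph.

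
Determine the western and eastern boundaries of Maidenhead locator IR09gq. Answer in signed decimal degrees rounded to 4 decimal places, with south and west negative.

-19.5000, -19.4167

Field I=8, R=17: +8·20° lon, +17·10° lat → SW at lon -20°, lat 80°.
Square 0, 9: +0·2° lon, +9·1° lat → SW at lon -20°, lat 89°.
Subsquare g=6, q=16: +6·0.0833333° lon, +16·0.0416667° lat → SW at lon -19.5°, lat 89.6667°.
Cell spans 0.0833333° lon × 0.0416667° lat.
west -19.5000, east -19.4167.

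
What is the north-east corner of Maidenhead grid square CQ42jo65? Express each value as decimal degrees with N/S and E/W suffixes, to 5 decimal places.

72.60833° N, 131.19167° W

Field C=2, Q=16: +2·20° lon, +16·10° lat → SW at lon -140°, lat 70°.
Square 4, 2: +4·2° lon, +2·1° lat → SW at lon -132°, lat 72°.
Subsquare j=9, o=14: +9·0.0833333° lon, +14·0.0416667° lat → SW at lon -131.25°, lat 72.5833°.
Extended square 6, 5: +6·0.00833333° lon, +5·0.00416667° lat → SW at lon -131.2°, lat 72.6042°.
Cell spans 0.00833333° lon × 0.00416667° lat. NE corner is SW corner plus one full cell.
latitude 72.60833° N, longitude 131.19167° W.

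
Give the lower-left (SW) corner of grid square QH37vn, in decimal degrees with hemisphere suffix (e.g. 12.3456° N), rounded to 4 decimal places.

12.4583° S, 147.7500° E

Field Q=16, H=7: +16·20° lon, +7·10° lat → SW at lon 140°, lat -20°.
Square 3, 7: +3·2° lon, +7·1° lat → SW at lon 146°, lat -13°.
Subsquare v=21, n=13: +21·0.0833333° lon, +13·0.0416667° lat → SW at lon 147.75°, lat -12.4583°.
latitude 12.4583° S, longitude 147.7500° E.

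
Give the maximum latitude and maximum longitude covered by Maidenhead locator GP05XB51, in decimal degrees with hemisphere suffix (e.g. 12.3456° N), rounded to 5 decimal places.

Field G=6, P=15: +6·20° lon, +15·10° lat → SW at lon -60°, lat 60°.
Square 0, 5: +0·2° lon, +5·1° lat → SW at lon -60°, lat 65°.
Subsquare x=23, b=1: +23·0.0833333° lon, +1·0.0416667° lat → SW at lon -58.0833°, lat 65.0417°.
Extended square 5, 1: +5·0.00833333° lon, +1·0.00416667° lat → SW at lon -58.0417°, lat 65.0458°.
Cell spans 0.00833333° lon × 0.00416667° lat. NE corner is SW corner plus one full cell.
latitude 65.05000° N, longitude 58.03333° W.

65.05000° N, 58.03333° W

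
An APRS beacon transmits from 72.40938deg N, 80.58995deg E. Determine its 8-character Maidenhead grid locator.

NQ02hj08

Offset from 180°W / 90°S: lon 260.58995°, lat 162.40938°.
Field (20°×10°, letters A–R): 260.58995/20 → 13 → N, 162.40938/10 → 16 → Q; chars NQ.
Square (2°×1°, digits 0–9): 0.58995/2 → 0, 2.40938/1 → 2; chars 02.
Subsquare (5′×2.5′, letters a–x): 0.58995/0.0833333 → 7 → h, 0.40938/0.0416667 → 9 → j; chars hj.
Extended square (30″×15″, digits 0–9): 0.00662/0.00833333 → 0, 0.03438/0.00416667 → 8; chars 08.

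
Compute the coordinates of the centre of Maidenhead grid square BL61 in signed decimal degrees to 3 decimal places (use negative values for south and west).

21.500, -147.000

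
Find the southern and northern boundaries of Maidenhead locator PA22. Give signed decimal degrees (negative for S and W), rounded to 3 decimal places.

-88.000, -87.000

Field P=15, A=0: +15·20° lon, +0·10° lat → SW at lon 120°, lat -90°.
Square 2, 2: +2·2° lon, +2·1° lat → SW at lon 124°, lat -88°.
Cell spans 2° lon × 1° lat.
south -88.000, north -87.000.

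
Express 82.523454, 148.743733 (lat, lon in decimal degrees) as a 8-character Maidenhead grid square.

QR42im95

Offset from 180°W / 90°S: lon 328.74373°, lat 172.52345°.
Field: 328.74373/20 → 16 → Q, 172.52345/10 → 17 → R; chars QR.
Square: 8.74373/2 → 4, 2.52345/1 → 2; chars 42.
Subsquare: 0.74373/0.0833333 → 8 → i, 0.52345/0.0416667 → 12 → m; chars im.
Extended square: 0.07707/0.00833333 → 9, 0.02345/0.00416667 → 5; chars 95.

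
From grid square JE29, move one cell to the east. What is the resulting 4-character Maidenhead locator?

JE39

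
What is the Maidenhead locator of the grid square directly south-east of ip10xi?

Longitude subsquare x = 23; +1 → 24, wraps to 0 = a, carry into square.
Longitude square 1; +1 → 2.
Latitude subsquare i = 8; −1 → 7 = h.

IP20ah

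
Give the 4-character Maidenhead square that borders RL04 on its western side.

QL94

Longitude square 0; −1 → -1, wraps to 9, carry into field.
Longitude field R = 17; −1 → 16 = Q.
The latitude characters are unchanged.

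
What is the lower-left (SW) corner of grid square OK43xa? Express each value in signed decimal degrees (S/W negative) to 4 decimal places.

13.0000, 109.9167

Field O=14, K=10: +14·20° lon, +10·10° lat → SW at lon 100°, lat 10°.
Square 4, 3: +4·2° lon, +3·1° lat → SW at lon 108°, lat 13°.
Subsquare x=23, a=0: +23·0.0833333° lon, +0·0.0416667° lat → SW at lon 109.917°, lat 13°.
latitude 13.0000, longitude 109.9167.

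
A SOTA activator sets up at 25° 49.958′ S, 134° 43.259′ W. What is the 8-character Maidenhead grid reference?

Add 180° to longitude and 90° to latitude: 45.27902, 64.16737.
Field: lon ⌊45.27902/20⌋ = 2 → C; lat ⌊64.16737/10⌋ = 6 → G.
Square: lon ⌊5.27902/2⌋ = 2; lat ⌊4.16737/1⌋ = 4.
Subsquare: lon ⌊1.27902/0.0833333⌋ = 15 → p; lat ⌊0.16737/0.0416667⌋ = 4 → e.
Extended square: lon ⌊0.02902/0.00833333⌋ = 3; lat ⌊0.00070/0.00416667⌋ = 0.

CG24pe30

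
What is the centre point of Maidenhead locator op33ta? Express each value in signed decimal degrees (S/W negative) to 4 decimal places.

63.0208, 107.6250

Field O=14, P=15: +14·20° lon, +15·10° lat → SW at lon 100°, lat 60°.
Square 3, 3: +3·2° lon, +3·1° lat → SW at lon 106°, lat 63°.
Subsquare t=19, a=0: +19·0.0833333° lon, +0·0.0416667° lat → SW at lon 107.583°, lat 63°.
Cell spans 0.0833333° lon × 0.0416667° lat. Centre is SW corner plus half of each.
latitude 63.0208, longitude 107.6250.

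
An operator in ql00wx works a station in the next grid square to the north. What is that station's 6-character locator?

QL01wa

Latitude subsquare x = 23; +1 → 24, wraps to 0 = a, carry into square.
Latitude square 0; +1 → 1.
The longitude characters are unchanged.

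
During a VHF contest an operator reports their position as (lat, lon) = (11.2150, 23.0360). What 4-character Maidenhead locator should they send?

Add 180° to longitude and 90° to latitude: 203.04, 101.22.
Field: 203.04/20 → 10 → K, 101.22/10 → 10 → K; chars KK.
Square: 3.04/2 → 1, 1.22/1 → 1; chars 11.

KK11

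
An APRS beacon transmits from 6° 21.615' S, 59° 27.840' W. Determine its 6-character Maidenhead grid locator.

Offset from 180°W / 90°S: lon 120.5360°, lat 83.6398°.
Field: 120.5360/20 → 6 → G, 83.6398/10 → 8 → I; chars GI.
Square: 0.5360/2 → 0, 3.6398/1 → 3; chars 03.
Subsquare: 0.5360/0.0833333 → 6 → g, 0.6398/0.0416667 → 15 → p; chars gp.

GI03gp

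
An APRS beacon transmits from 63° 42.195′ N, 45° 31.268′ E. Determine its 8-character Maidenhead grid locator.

LP23sq28

Shift to the Maidenhead origin (180°W, 90°S): lon 225.52113, lat 153.70325.
Field: 225.52113/20 → 11 → L, 153.70325/10 → 15 → P; chars LP.
Square: 5.52113/2 → 2, 3.70325/1 → 3; chars 23.
Subsquare: 1.52113/0.0833333 → 18 → s, 0.70325/0.0416667 → 16 → q; chars sq.
Extended square: 0.02113/0.00833333 → 2, 0.03658/0.00416667 → 8; chars 28.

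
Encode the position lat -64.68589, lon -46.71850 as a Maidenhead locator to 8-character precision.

GC65ph35

Add 180° to longitude and 90° to latitude: 133.28150, 25.31411.
Field: 133.28150/20 → 6 → G, 25.31411/10 → 2 → C; chars GC.
Square: 13.28150/2 → 6, 5.31411/1 → 5; chars 65.
Subsquare: 1.28150/0.0833333 → 15 → p, 0.31411/0.0416667 → 7 → h; chars ph.
Extended square: 0.03150/0.00833333 → 3, 0.02244/0.00416667 → 5; chars 35.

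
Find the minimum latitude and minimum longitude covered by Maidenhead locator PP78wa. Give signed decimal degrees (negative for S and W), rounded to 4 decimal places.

68.0000, 135.8333

Field P=15, P=15: +15·20° lon, +15·10° lat → SW at lon 120°, lat 60°.
Square 7, 8: +7·2° lon, +8·1° lat → SW at lon 134°, lat 68°.
Subsquare w=22, a=0: +22·0.0833333° lon, +0·0.0416667° lat → SW at lon 135.833°, lat 68°.
latitude 68.0000, longitude 135.8333.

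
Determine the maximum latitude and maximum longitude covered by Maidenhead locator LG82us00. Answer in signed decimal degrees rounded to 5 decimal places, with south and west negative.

Field L=11, G=6: +11·20° lon, +6·10° lat → SW at lon 40°, lat -30°.
Square 8, 2: +8·2° lon, +2·1° lat → SW at lon 56°, lat -28°.
Subsquare u=20, s=18: +20·0.0833333° lon, +18·0.0416667° lat → SW at lon 57.6667°, lat -27.25°.
Extended square 0, 0: +0·0.00833333° lon, +0·0.00416667° lat → SW at lon 57.6667°, lat -27.25°.
Cell spans 0.00833333° lon × 0.00416667° lat. NE corner is SW corner plus one full cell.
latitude -27.24583, longitude 57.67500.

-27.24583, 57.67500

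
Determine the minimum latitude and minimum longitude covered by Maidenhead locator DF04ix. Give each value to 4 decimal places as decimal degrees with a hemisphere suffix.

Field D=3, F=5: +3·20° lon, +5·10° lat → SW at lon -120°, lat -40°.
Square 0, 4: +0·2° lon, +4·1° lat → SW at lon -120°, lat -36°.
Subsquare i=8, x=23: +8·0.0833333° lon, +23·0.0416667° lat → SW at lon -119.333°, lat -35.0417°.
latitude 35.0417° S, longitude 119.3333° W.

35.0417° S, 119.3333° W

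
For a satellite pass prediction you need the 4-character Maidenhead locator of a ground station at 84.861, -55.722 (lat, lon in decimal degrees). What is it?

GR24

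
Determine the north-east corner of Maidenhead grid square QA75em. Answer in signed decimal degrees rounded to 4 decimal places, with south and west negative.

-84.4583, 154.4167

Field Q=16, A=0: +16·20° lon, +0·10° lat → SW at lon 140°, lat -90°.
Square 7, 5: +7·2° lon, +5·1° lat → SW at lon 154°, lat -85°.
Subsquare e=4, m=12: +4·0.0833333° lon, +12·0.0416667° lat → SW at lon 154.333°, lat -84.5°.
Cell spans 0.0833333° lon × 0.0416667° lat. NE corner is SW corner plus one full cell.
latitude -84.4583, longitude 154.4167.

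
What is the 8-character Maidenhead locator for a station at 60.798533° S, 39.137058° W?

HC09ke38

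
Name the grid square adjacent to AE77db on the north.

AE77dc

Latitude subsquare b = 1; +1 → 2 = c.
The longitude characters are unchanged.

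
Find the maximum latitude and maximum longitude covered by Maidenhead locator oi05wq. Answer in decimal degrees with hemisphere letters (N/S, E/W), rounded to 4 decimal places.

Field O=14, I=8: +14·20° lon, +8·10° lat → SW at lon 100°, lat -10°.
Square 0, 5: +0·2° lon, +5·1° lat → SW at lon 100°, lat -5°.
Subsquare w=22, q=16: +22·0.0833333° lon, +16·0.0416667° lat → SW at lon 101.833°, lat -4.33333°.
Cell spans 0.0833333° lon × 0.0416667° lat. NE corner is SW corner plus one full cell.
latitude 4.2917° S, longitude 101.9167° E.

4.2917° S, 101.9167° E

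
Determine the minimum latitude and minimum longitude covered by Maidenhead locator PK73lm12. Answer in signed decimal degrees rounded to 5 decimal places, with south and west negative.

13.50833, 134.92500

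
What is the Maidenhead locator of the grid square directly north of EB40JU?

EB40jv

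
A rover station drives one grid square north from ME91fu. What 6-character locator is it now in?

Latitude subsquare u = 20; +1 → 21 = v.
The longitude characters are unchanged.

ME91fv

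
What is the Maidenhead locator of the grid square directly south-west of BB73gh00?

BB73fg99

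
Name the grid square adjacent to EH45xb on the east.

Longitude subsquare x = 23; +1 → 24, wraps to 0 = a, carry into square.
Longitude square 4; +1 → 5.
The latitude characters are unchanged.

EH55ab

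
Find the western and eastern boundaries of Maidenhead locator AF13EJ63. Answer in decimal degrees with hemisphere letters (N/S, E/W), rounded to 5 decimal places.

177.61667° W, 177.60833° W

Field A=0, F=5: +0·20° lon, +5·10° lat → SW at lon -180°, lat -40°.
Square 1, 3: +1·2° lon, +3·1° lat → SW at lon -178°, lat -37°.
Subsquare e=4, j=9: +4·0.0833333° lon, +9·0.0416667° lat → SW at lon -177.667°, lat -36.625°.
Extended square 6, 3: +6·0.00833333° lon, +3·0.00416667° lat → SW at lon -177.617°, lat -36.6125°.
Cell spans 0.00833333° lon × 0.00416667° lat.
west 177.61667° W, east 177.60833° W.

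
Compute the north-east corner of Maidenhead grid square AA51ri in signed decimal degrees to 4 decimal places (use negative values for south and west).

Field A=0, A=0: +0·20° lon, +0·10° lat → SW at lon -180°, lat -90°.
Square 5, 1: +5·2° lon, +1·1° lat → SW at lon -170°, lat -89°.
Subsquare r=17, i=8: +17·0.0833333° lon, +8·0.0416667° lat → SW at lon -168.583°, lat -88.6667°.
Cell spans 0.0833333° lon × 0.0416667° lat. NE corner is SW corner plus one full cell.
latitude -88.6250, longitude -168.5000.

-88.6250, -168.5000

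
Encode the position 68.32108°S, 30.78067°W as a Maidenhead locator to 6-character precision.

HC41oq

Shift to the Maidenhead origin (180°W, 90°S): lon 149.2193, lat 21.6789.
Field: 149.2193/20 → 7 → H, 21.6789/10 → 2 → C; chars HC.
Square: 9.2193/2 → 4, 1.6789/1 → 1; chars 41.
Subsquare: 1.2193/0.0833333 → 14 → o, 0.6789/0.0416667 → 16 → q; chars oq.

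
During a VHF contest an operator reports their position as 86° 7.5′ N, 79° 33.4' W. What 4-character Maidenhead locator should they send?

Shift to the Maidenhead origin (180°W, 90°S): lon 100.44, lat 176.12.
Field: 100.44/20 → 5 → F, 176.12/10 → 17 → R; chars FR.
Square: 0.44/2 → 0, 6.12/1 → 6; chars 06.

FR06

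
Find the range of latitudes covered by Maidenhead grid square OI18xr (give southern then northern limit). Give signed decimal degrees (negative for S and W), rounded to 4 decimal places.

-1.2917, -1.2500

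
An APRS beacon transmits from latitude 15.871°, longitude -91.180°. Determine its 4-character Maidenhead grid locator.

EK45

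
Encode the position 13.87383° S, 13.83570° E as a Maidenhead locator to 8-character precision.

JH66wd00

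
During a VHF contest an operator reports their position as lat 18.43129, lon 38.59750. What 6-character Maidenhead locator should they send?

Shift to the Maidenhead origin (180°W, 90°S): lon 218.5975, lat 108.4313.
Field: lon ⌊218.5975/20⌋ = 10 → K; lat ⌊108.4313/10⌋ = 10 → K.
Square: lon ⌊18.5975/2⌋ = 9; lat ⌊8.4313/1⌋ = 8.
Subsquare: lon ⌊0.5975/0.0833333⌋ = 7 → h; lat ⌊0.4313/0.0416667⌋ = 10 → k.

KK98hk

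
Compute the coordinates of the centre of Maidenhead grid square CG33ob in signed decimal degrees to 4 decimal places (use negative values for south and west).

-26.9375, -132.7917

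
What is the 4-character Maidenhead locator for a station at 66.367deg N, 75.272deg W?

Add 180° to longitude and 90° to latitude: 104.73, 156.37.
Field (20°×10°, letters A–R): lon ⌊104.73/20⌋ = 5 → F; lat ⌊156.37/10⌋ = 15 → P.
Square (2°×1°, digits 0–9): lon ⌊4.73/2⌋ = 2; lat ⌊6.37/1⌋ = 6.

FP26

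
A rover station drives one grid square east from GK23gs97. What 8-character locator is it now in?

Longitude extended square 9; +1 → 10, wraps to 0, carry into subsquare.
Longitude subsquare g = 6; +1 → 7 = h.
The latitude characters are unchanged.

GK23hs07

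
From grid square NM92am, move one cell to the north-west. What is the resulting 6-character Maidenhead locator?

Longitude subsquare a = 0; −1 → -1, wraps to 23 = x, carry into square.
Longitude square 9; −1 → 8.
Latitude subsquare m = 12; +1 → 13 = n.

NM82xn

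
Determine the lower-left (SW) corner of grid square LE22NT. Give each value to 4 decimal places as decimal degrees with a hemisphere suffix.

47.2083° S, 45.0833° E

Field L=11, E=4: +11·20° lon, +4·10° lat → SW at lon 40°, lat -50°.
Square 2, 2: +2·2° lon, +2·1° lat → SW at lon 44°, lat -48°.
Subsquare n=13, t=19: +13·0.0833333° lon, +19·0.0416667° lat → SW at lon 45.0833°, lat -47.2083°.
latitude 47.2083° S, longitude 45.0833° E.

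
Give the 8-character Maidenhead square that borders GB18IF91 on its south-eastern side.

GB18jf00

Longitude extended square 9; +1 → 10, wraps to 0, carry into subsquare.
Longitude subsquare i = 8; +1 → 9 = j.
Latitude extended square 1; −1 → 0.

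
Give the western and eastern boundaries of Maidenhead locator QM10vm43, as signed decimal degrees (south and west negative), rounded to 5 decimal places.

143.78333, 143.79167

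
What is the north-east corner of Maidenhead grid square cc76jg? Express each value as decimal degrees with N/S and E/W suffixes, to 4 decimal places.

Field C=2, C=2: +2·20° lon, +2·10° lat → SW at lon -140°, lat -70°.
Square 7, 6: +7·2° lon, +6·1° lat → SW at lon -126°, lat -64°.
Subsquare j=9, g=6: +9·0.0833333° lon, +6·0.0416667° lat → SW at lon -125.25°, lat -63.75°.
Cell spans 0.0833333° lon × 0.0416667° lat. NE corner is SW corner plus one full cell.
latitude 63.7083° S, longitude 125.1667° W.

63.7083° S, 125.1667° W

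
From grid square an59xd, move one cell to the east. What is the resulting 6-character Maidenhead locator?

Longitude subsquare x = 23; +1 → 24, wraps to 0 = a, carry into square.
Longitude square 5; +1 → 6.
The latitude characters are unchanged.

AN69ad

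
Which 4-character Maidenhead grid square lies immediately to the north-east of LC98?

MC09

Longitude square 9; +1 → 10, wraps to 0, carry into field.
Longitude field L = 11; +1 → 12 = M.
Latitude square 8; +1 → 9.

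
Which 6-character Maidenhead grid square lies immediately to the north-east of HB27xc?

HB37ad

Longitude subsquare x = 23; +1 → 24, wraps to 0 = a, carry into square.
Longitude square 2; +1 → 3.
Latitude subsquare c = 2; +1 → 3 = d.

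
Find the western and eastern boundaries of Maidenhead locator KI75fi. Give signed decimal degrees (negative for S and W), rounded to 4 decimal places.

34.4167, 34.5000

Field K=10, I=8: +10·20° lon, +8·10° lat → SW at lon 20°, lat -10°.
Square 7, 5: +7·2° lon, +5·1° lat → SW at lon 34°, lat -5°.
Subsquare f=5, i=8: +5·0.0833333° lon, +8·0.0416667° lat → SW at lon 34.4167°, lat -4.66667°.
Cell spans 0.0833333° lon × 0.0416667° lat.
west 34.4167, east 34.5000.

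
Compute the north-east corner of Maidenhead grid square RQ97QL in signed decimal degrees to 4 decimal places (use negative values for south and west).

Field R=17, Q=16: +17·20° lon, +16·10° lat → SW at lon 160°, lat 70°.
Square 9, 7: +9·2° lon, +7·1° lat → SW at lon 178°, lat 77°.
Subsquare q=16, l=11: +16·0.0833333° lon, +11·0.0416667° lat → SW at lon 179.333°, lat 77.4583°.
Cell spans 0.0833333° lon × 0.0416667° lat. NE corner is SW corner plus one full cell.
latitude 77.5000, longitude 179.4167.

77.5000, 179.4167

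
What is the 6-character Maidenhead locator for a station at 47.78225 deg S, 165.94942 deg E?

Shift to the Maidenhead origin (180°W, 90°S): lon 345.9494, lat 42.2178.
Field: 345.9494/20 → 17 → R, 42.2178/10 → 4 → E; chars RE.
Square: 5.9494/2 → 2, 2.2178/1 → 2; chars 22.
Subsquare: 1.9494/0.0833333 → 23 → x, 0.2178/0.0416667 → 5 → f; chars xf.

RE22xf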